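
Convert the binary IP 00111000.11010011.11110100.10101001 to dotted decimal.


00111000 = 56
11010011 = 211
11110100 = 244
10101001 = 169
IP: 56.211.244.169


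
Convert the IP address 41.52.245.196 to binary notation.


41 = 00101001
52 = 00110100
245 = 11110101
196 = 11000100
Binary: 00101001.00110100.11110101.11000100


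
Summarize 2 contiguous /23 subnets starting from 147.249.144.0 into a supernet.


Original prefix: /23
Number of subnets: 2 = 2^1
New prefix = 23 - 1 = 22
Supernet: 147.249.144.0/22


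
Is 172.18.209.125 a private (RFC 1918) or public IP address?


RFC 1918 private ranges:
  10.0.0.0/8 (10.0.0.0 - 10.255.255.255)
  172.16.0.0/12 (172.16.0.0 - 172.31.255.255)
  192.168.0.0/16 (192.168.0.0 - 192.168.255.255)
Private (in 172.16.0.0/12)


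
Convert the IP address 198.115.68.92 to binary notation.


198 = 11000110
115 = 01110011
68 = 01000100
92 = 01011100
Binary: 11000110.01110011.01000100.01011100


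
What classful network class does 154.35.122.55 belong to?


First octet: 154
Binary: 10011010
10xxxxxx -> Class B (128-191)
Class B, default mask 255.255.0.0 (/16)


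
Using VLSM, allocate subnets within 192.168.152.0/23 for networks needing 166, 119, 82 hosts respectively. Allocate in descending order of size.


166 hosts -> /24 (254 usable): 192.168.152.0/24
119 hosts -> /25 (126 usable): 192.168.153.0/25
82 hosts -> /25 (126 usable): 192.168.153.128/25
Allocation: 192.168.152.0/24 (166 hosts, 254 usable); 192.168.153.0/25 (119 hosts, 126 usable); 192.168.153.128/25 (82 hosts, 126 usable)


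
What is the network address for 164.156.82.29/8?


IP:   10100100.10011100.01010010.00011101
Mask: 11111111.00000000.00000000.00000000
AND operation:
Net:  10100100.00000000.00000000.00000000
Network: 164.0.0.0/8


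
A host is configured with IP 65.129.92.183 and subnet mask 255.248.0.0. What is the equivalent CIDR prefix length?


Binary: 11111111.11111000.00000000.00000000
Count leading 1s
Prefix: /13


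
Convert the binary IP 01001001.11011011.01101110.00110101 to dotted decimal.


01001001 = 73
11011011 = 219
01101110 = 110
00110101 = 53
IP: 73.219.110.53


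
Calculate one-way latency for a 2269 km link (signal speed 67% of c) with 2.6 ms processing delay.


Speed = 0.67 * 3e5 km/s = 201000 km/s
Propagation delay = 2269 / 201000 = 0.0113 s = 11.2886 ms
Processing delay = 2.6 ms
Total one-way latency = 13.8886 ms


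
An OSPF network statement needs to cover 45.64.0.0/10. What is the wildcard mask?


Subnet mask: 255.192.0.0
Wildcard = 255.255.255.255 - subnet mask
255 - 255 = 0
255 - 192 = 63
255 - 0 = 255
255 - 0 = 255
Wildcard: 0.63.255.255


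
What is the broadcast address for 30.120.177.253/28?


Network: 30.120.177.240/28
Host bits = 4
Set all host bits to 1:
Broadcast: 30.120.177.255


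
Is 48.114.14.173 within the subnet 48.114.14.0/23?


Subnet network: 48.114.14.0
Test IP AND mask: 48.114.14.0
Yes, 48.114.14.173 is in 48.114.14.0/23


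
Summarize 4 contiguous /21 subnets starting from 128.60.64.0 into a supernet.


Original prefix: /21
Number of subnets: 4 = 2^2
New prefix = 21 - 2 = 19
Supernet: 128.60.64.0/19


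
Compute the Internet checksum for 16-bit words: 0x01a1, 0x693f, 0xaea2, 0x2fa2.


Sum all words (with carry folding):
+ 0x01a1 = 0x01a1
+ 0x693f = 0x6ae0
+ 0xaea2 = 0x1983
+ 0x2fa2 = 0x4925
One's complement: ~0x4925
Checksum = 0xb6da


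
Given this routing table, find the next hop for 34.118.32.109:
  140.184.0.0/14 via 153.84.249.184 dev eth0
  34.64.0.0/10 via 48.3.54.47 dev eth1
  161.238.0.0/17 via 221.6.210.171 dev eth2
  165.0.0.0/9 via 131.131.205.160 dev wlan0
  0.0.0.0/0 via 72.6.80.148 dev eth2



Longest prefix match for 34.118.32.109:
  /14 140.184.0.0: no
  /10 34.64.0.0: MATCH
  /17 161.238.0.0: no
  /9 165.0.0.0: no
  /0 0.0.0.0: MATCH
Selected: next-hop 48.3.54.47 via eth1 (matched /10)


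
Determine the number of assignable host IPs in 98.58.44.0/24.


Host bits = 32 - 24 = 8
Total addresses = 2^8 = 256
Usable = total - 2 (network and broadcast)
Usable hosts: 254


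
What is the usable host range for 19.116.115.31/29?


Network: 19.116.115.24
Broadcast: 19.116.115.31
First usable = network + 1
Last usable = broadcast - 1
Range: 19.116.115.25 to 19.116.115.30


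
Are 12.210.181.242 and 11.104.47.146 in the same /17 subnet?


Mask: 255.255.128.0
12.210.181.242 AND mask = 12.210.128.0
11.104.47.146 AND mask = 11.104.0.0
No, different subnets (12.210.128.0 vs 11.104.0.0)


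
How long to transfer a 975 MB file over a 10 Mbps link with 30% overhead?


Effective throughput = 10 * (1 - 30/100) = 7 Mbps
File size in Mb = 975 * 8 = 7800 Mb
Time = 7800 / 7
Time = 1114.2857 seconds


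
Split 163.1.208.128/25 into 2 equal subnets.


New prefix = 25 + 1 = 26
Each subnet has 64 addresses
  163.1.208.128/26
  163.1.208.192/26
Subnets: 163.1.208.128/26, 163.1.208.192/26


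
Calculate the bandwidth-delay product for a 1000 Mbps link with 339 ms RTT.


BDP = bandwidth * RTT
= 1000 Mbps * 339 ms
= 1000 * 1e6 * 339 / 1000 bits
= 339000000 bits
= 42375000 bytes
= 41381.8359 KB
BDP = 339000000 bits (42375000 bytes)


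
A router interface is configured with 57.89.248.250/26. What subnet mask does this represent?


/26 means 26 network bits, 6 host bits
Binary: 11111111111111111111111111000000
Mask: 255.255.255.192


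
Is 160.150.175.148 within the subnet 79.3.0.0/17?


Subnet network: 79.3.0.0
Test IP AND mask: 160.150.128.0
No, 160.150.175.148 is not in 79.3.0.0/17


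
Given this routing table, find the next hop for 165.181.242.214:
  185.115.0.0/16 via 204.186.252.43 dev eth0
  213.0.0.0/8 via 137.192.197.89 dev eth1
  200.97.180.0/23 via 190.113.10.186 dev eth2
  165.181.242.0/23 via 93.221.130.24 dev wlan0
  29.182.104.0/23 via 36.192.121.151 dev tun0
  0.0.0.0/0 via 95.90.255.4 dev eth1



Longest prefix match for 165.181.242.214:
  /16 185.115.0.0: no
  /8 213.0.0.0: no
  /23 200.97.180.0: no
  /23 165.181.242.0: MATCH
  /23 29.182.104.0: no
  /0 0.0.0.0: MATCH
Selected: next-hop 93.221.130.24 via wlan0 (matched /23)


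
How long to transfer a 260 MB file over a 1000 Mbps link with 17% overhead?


Effective throughput = 1000 * (1 - 17/100) = 830 Mbps
File size in Mb = 260 * 8 = 2080 Mb
Time = 2080 / 830
Time = 2.506 seconds


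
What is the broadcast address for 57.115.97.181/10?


Network: 57.64.0.0/10
Host bits = 22
Set all host bits to 1:
Broadcast: 57.127.255.255


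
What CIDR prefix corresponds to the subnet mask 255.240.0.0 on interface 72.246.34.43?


Binary: 11111111.11110000.00000000.00000000
Count leading 1s
Prefix: /12


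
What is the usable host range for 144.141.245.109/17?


Network: 144.141.128.0
Broadcast: 144.141.255.255
First usable = network + 1
Last usable = broadcast - 1
Range: 144.141.128.1 to 144.141.255.254


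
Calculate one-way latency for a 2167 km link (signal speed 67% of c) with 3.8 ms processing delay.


Speed = 0.67 * 3e5 km/s = 201000 km/s
Propagation delay = 2167 / 201000 = 0.0108 s = 10.7811 ms
Processing delay = 3.8 ms
Total one-way latency = 14.5811 ms


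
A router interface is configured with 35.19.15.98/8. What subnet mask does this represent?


/8 means 8 network bits, 24 host bits
Binary: 11111111000000000000000000000000
Mask: 255.0.0.0


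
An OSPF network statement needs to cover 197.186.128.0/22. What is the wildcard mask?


Subnet mask: 255.255.252.0
Wildcard = 255.255.255.255 - subnet mask
255 - 255 = 0
255 - 255 = 0
255 - 252 = 3
255 - 0 = 255
Wildcard: 0.0.3.255


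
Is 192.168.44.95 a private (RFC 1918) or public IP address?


RFC 1918 private ranges:
  10.0.0.0/8 (10.0.0.0 - 10.255.255.255)
  172.16.0.0/12 (172.16.0.0 - 172.31.255.255)
  192.168.0.0/16 (192.168.0.0 - 192.168.255.255)
Private (in 192.168.0.0/16)


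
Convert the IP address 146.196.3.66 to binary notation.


146 = 10010010
196 = 11000100
3 = 00000011
66 = 01000010
Binary: 10010010.11000100.00000011.01000010


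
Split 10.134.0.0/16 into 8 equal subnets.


New prefix = 16 + 3 = 19
Each subnet has 8192 addresses
  10.134.0.0/19
  10.134.32.0/19
  10.134.64.0/19
  10.134.96.0/19
  10.134.128.0/19
  10.134.160.0/19
  10.134.192.0/19
  10.134.224.0/19
Subnets: 10.134.0.0/19, 10.134.32.0/19, 10.134.64.0/19, 10.134.96.0/19, 10.134.128.0/19, 10.134.160.0/19, 10.134.192.0/19, 10.134.224.0/19


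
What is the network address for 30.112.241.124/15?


IP:   00011110.01110000.11110001.01111100
Mask: 11111111.11111110.00000000.00000000
AND operation:
Net:  00011110.01110000.00000000.00000000
Network: 30.112.0.0/15


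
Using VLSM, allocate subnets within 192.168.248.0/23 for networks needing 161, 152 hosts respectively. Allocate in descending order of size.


161 hosts -> /24 (254 usable): 192.168.248.0/24
152 hosts -> /24 (254 usable): 192.168.249.0/24
Allocation: 192.168.248.0/24 (161 hosts, 254 usable); 192.168.249.0/24 (152 hosts, 254 usable)


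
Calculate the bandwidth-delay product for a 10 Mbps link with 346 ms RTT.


BDP = bandwidth * RTT
= 10 Mbps * 346 ms
= 10 * 1e6 * 346 / 1000 bits
= 3460000 bits
= 432500 bytes
= 422.3633 KB
BDP = 3460000 bits (432500 bytes)


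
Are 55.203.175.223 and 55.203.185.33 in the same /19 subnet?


Mask: 255.255.224.0
55.203.175.223 AND mask = 55.203.160.0
55.203.185.33 AND mask = 55.203.160.0
Yes, same subnet (55.203.160.0)


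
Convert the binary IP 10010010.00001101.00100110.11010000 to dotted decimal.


10010010 = 146
00001101 = 13
00100110 = 38
11010000 = 208
IP: 146.13.38.208


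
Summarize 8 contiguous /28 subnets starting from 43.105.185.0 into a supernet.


Original prefix: /28
Number of subnets: 8 = 2^3
New prefix = 28 - 3 = 25
Supernet: 43.105.185.0/25


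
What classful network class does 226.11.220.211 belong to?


First octet: 226
Binary: 11100010
1110xxxx -> Class D (224-239)
Class D (multicast), default mask N/A


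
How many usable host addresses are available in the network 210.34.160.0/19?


Host bits = 32 - 19 = 13
Total addresses = 2^13 = 8192
Usable = total - 2 (network and broadcast)
Usable hosts: 8190


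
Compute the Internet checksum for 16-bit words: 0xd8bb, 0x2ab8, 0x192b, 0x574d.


Sum all words (with carry folding):
+ 0xd8bb = 0xd8bb
+ 0x2ab8 = 0x0374
+ 0x192b = 0x1c9f
+ 0x574d = 0x73ec
One's complement: ~0x73ec
Checksum = 0x8c13


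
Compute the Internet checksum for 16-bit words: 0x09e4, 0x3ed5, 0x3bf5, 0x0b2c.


Sum all words (with carry folding):
+ 0x09e4 = 0x09e4
+ 0x3ed5 = 0x48b9
+ 0x3bf5 = 0x84ae
+ 0x0b2c = 0x8fda
One's complement: ~0x8fda
Checksum = 0x7025


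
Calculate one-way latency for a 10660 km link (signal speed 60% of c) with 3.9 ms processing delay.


Speed = 0.6 * 3e5 km/s = 180000 km/s
Propagation delay = 10660 / 180000 = 0.0592 s = 59.2222 ms
Processing delay = 3.9 ms
Total one-way latency = 63.1222 ms


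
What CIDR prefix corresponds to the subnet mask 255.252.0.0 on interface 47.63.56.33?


Binary: 11111111.11111100.00000000.00000000
Count leading 1s
Prefix: /14


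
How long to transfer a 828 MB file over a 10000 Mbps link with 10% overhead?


Effective throughput = 10000 * (1 - 10/100) = 9000 Mbps
File size in Mb = 828 * 8 = 6624 Mb
Time = 6624 / 9000
Time = 0.736 seconds


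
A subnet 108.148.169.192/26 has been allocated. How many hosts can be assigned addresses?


Host bits = 32 - 26 = 6
Total addresses = 2^6 = 64
Usable = total - 2 (network and broadcast)
Usable hosts: 62


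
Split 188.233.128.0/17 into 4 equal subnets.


New prefix = 17 + 2 = 19
Each subnet has 8192 addresses
  188.233.128.0/19
  188.233.160.0/19
  188.233.192.0/19
  188.233.224.0/19
Subnets: 188.233.128.0/19, 188.233.160.0/19, 188.233.192.0/19, 188.233.224.0/19


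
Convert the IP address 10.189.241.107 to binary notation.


10 = 00001010
189 = 10111101
241 = 11110001
107 = 01101011
Binary: 00001010.10111101.11110001.01101011


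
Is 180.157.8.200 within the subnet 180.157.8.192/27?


Subnet network: 180.157.8.192
Test IP AND mask: 180.157.8.192
Yes, 180.157.8.200 is in 180.157.8.192/27


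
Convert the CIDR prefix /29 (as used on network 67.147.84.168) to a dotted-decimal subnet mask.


/29 means 29 network bits, 3 host bits
Binary: 11111111111111111111111111111000
Mask: 255.255.255.248


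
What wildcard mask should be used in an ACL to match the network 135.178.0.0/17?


Subnet mask: 255.255.128.0
Wildcard = 255.255.255.255 - subnet mask
255 - 255 = 0
255 - 255 = 0
255 - 128 = 127
255 - 0 = 255
Wildcard: 0.0.127.255


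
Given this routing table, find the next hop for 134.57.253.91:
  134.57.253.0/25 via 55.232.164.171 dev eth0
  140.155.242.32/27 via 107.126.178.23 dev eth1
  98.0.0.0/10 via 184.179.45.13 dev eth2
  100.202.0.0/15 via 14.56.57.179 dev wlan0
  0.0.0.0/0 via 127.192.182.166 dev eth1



Longest prefix match for 134.57.253.91:
  /25 134.57.253.0: MATCH
  /27 140.155.242.32: no
  /10 98.0.0.0: no
  /15 100.202.0.0: no
  /0 0.0.0.0: MATCH
Selected: next-hop 55.232.164.171 via eth0 (matched /25)


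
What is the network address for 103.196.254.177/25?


IP:   01100111.11000100.11111110.10110001
Mask: 11111111.11111111.11111111.10000000
AND operation:
Net:  01100111.11000100.11111110.10000000
Network: 103.196.254.128/25


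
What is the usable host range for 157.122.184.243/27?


Network: 157.122.184.224
Broadcast: 157.122.184.255
First usable = network + 1
Last usable = broadcast - 1
Range: 157.122.184.225 to 157.122.184.254


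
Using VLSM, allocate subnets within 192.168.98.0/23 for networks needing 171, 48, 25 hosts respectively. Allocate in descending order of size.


171 hosts -> /24 (254 usable): 192.168.98.0/24
48 hosts -> /26 (62 usable): 192.168.99.0/26
25 hosts -> /27 (30 usable): 192.168.99.64/27
Allocation: 192.168.98.0/24 (171 hosts, 254 usable); 192.168.99.0/26 (48 hosts, 62 usable); 192.168.99.64/27 (25 hosts, 30 usable)


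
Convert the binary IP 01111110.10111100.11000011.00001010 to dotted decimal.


01111110 = 126
10111100 = 188
11000011 = 195
00001010 = 10
IP: 126.188.195.10


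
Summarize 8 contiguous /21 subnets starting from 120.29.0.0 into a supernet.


Original prefix: /21
Number of subnets: 8 = 2^3
New prefix = 21 - 3 = 18
Supernet: 120.29.0.0/18


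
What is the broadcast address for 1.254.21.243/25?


Network: 1.254.21.128/25
Host bits = 7
Set all host bits to 1:
Broadcast: 1.254.21.255


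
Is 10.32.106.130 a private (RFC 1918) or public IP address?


RFC 1918 private ranges:
  10.0.0.0/8 (10.0.0.0 - 10.255.255.255)
  172.16.0.0/12 (172.16.0.0 - 172.31.255.255)
  192.168.0.0/16 (192.168.0.0 - 192.168.255.255)
Private (in 10.0.0.0/8)


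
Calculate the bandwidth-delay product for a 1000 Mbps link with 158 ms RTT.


BDP = bandwidth * RTT
= 1000 Mbps * 158 ms
= 1000 * 1e6 * 158 / 1000 bits
= 158000000 bits
= 19750000 bytes
= 19287.1094 KB
BDP = 158000000 bits (19750000 bytes)


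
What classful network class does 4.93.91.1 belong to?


First octet: 4
Binary: 00000100
0xxxxxxx -> Class A (1-126)
Class A, default mask 255.0.0.0 (/8)


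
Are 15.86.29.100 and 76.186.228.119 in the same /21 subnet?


Mask: 255.255.248.0
15.86.29.100 AND mask = 15.86.24.0
76.186.228.119 AND mask = 76.186.224.0
No, different subnets (15.86.24.0 vs 76.186.224.0)


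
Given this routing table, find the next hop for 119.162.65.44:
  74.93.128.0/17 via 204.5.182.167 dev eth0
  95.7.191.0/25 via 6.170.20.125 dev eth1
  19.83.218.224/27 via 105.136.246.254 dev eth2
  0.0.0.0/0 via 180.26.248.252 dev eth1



Longest prefix match for 119.162.65.44:
  /17 74.93.128.0: no
  /25 95.7.191.0: no
  /27 19.83.218.224: no
  /0 0.0.0.0: MATCH
Selected: next-hop 180.26.248.252 via eth1 (matched /0)


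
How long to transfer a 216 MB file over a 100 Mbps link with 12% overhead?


Effective throughput = 100 * (1 - 12/100) = 88 Mbps
File size in Mb = 216 * 8 = 1728 Mb
Time = 1728 / 88
Time = 19.6364 seconds


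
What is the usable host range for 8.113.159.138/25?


Network: 8.113.159.128
Broadcast: 8.113.159.255
First usable = network + 1
Last usable = broadcast - 1
Range: 8.113.159.129 to 8.113.159.254


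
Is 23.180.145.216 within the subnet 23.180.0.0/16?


Subnet network: 23.180.0.0
Test IP AND mask: 23.180.0.0
Yes, 23.180.145.216 is in 23.180.0.0/16


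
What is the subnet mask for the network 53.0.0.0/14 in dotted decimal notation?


/14 means 14 network bits, 18 host bits
Binary: 11111111111111000000000000000000
Mask: 255.252.0.0


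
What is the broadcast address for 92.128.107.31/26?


Network: 92.128.107.0/26
Host bits = 6
Set all host bits to 1:
Broadcast: 92.128.107.63


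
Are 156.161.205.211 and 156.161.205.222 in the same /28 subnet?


Mask: 255.255.255.240
156.161.205.211 AND mask = 156.161.205.208
156.161.205.222 AND mask = 156.161.205.208
Yes, same subnet (156.161.205.208)


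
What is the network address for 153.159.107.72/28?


IP:   10011001.10011111.01101011.01001000
Mask: 11111111.11111111.11111111.11110000
AND operation:
Net:  10011001.10011111.01101011.01000000
Network: 153.159.107.64/28


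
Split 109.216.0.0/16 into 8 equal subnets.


New prefix = 16 + 3 = 19
Each subnet has 8192 addresses
  109.216.0.0/19
  109.216.32.0/19
  109.216.64.0/19
  109.216.96.0/19
  109.216.128.0/19
  109.216.160.0/19
  109.216.192.0/19
  109.216.224.0/19
Subnets: 109.216.0.0/19, 109.216.32.0/19, 109.216.64.0/19, 109.216.96.0/19, 109.216.128.0/19, 109.216.160.0/19, 109.216.192.0/19, 109.216.224.0/19


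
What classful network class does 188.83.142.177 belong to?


First octet: 188
Binary: 10111100
10xxxxxx -> Class B (128-191)
Class B, default mask 255.255.0.0 (/16)


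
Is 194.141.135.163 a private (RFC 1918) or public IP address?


RFC 1918 private ranges:
  10.0.0.0/8 (10.0.0.0 - 10.255.255.255)
  172.16.0.0/12 (172.16.0.0 - 172.31.255.255)
  192.168.0.0/16 (192.168.0.0 - 192.168.255.255)
Public (not in any RFC 1918 range)


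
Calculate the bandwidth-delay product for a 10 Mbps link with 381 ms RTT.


BDP = bandwidth * RTT
= 10 Mbps * 381 ms
= 10 * 1e6 * 381 / 1000 bits
= 3810000 bits
= 476250 bytes
= 465.0879 KB
BDP = 3810000 bits (476250 bytes)


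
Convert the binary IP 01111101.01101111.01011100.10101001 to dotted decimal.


01111101 = 125
01101111 = 111
01011100 = 92
10101001 = 169
IP: 125.111.92.169


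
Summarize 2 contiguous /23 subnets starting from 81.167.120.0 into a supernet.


Original prefix: /23
Number of subnets: 2 = 2^1
New prefix = 23 - 1 = 22
Supernet: 81.167.120.0/22


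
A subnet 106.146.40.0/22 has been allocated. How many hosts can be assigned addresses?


Host bits = 32 - 22 = 10
Total addresses = 2^10 = 1024
Usable = total - 2 (network and broadcast)
Usable hosts: 1022


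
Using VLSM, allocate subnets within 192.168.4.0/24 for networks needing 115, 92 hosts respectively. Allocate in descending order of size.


115 hosts -> /25 (126 usable): 192.168.4.0/25
92 hosts -> /25 (126 usable): 192.168.4.128/25
Allocation: 192.168.4.0/25 (115 hosts, 126 usable); 192.168.4.128/25 (92 hosts, 126 usable)


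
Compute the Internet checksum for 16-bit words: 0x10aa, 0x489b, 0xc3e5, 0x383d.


Sum all words (with carry folding):
+ 0x10aa = 0x10aa
+ 0x489b = 0x5945
+ 0xc3e5 = 0x1d2b
+ 0x383d = 0x5568
One's complement: ~0x5568
Checksum = 0xaa97


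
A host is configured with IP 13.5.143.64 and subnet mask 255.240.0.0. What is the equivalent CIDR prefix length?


Binary: 11111111.11110000.00000000.00000000
Count leading 1s
Prefix: /12


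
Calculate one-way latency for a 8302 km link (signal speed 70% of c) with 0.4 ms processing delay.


Speed = 0.7 * 3e5 km/s = 210000 km/s
Propagation delay = 8302 / 210000 = 0.0395 s = 39.5333 ms
Processing delay = 0.4 ms
Total one-way latency = 39.9333 ms


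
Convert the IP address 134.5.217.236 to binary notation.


134 = 10000110
5 = 00000101
217 = 11011001
236 = 11101100
Binary: 10000110.00000101.11011001.11101100


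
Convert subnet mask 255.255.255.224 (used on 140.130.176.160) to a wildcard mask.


Subnet mask: 255.255.255.224
Wildcard = 255.255.255.255 - subnet mask
255 - 255 = 0
255 - 255 = 0
255 - 255 = 0
255 - 224 = 31
Wildcard: 0.0.0.31


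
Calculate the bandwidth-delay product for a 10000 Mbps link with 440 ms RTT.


BDP = bandwidth * RTT
= 10000 Mbps * 440 ms
= 10000 * 1e6 * 440 / 1000 bits
= 4400000000 bits
= 550000000 bytes
= 537109.375 KB
BDP = 4400000000 bits (550000000 bytes)


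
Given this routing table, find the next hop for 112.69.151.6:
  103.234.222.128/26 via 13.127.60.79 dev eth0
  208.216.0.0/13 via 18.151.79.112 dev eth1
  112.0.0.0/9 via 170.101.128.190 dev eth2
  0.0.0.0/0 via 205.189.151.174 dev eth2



Longest prefix match for 112.69.151.6:
  /26 103.234.222.128: no
  /13 208.216.0.0: no
  /9 112.0.0.0: MATCH
  /0 0.0.0.0: MATCH
Selected: next-hop 170.101.128.190 via eth2 (matched /9)


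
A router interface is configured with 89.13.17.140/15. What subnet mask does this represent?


/15 means 15 network bits, 17 host bits
Binary: 11111111111111100000000000000000
Mask: 255.254.0.0


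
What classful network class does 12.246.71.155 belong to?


First octet: 12
Binary: 00001100
0xxxxxxx -> Class A (1-126)
Class A, default mask 255.0.0.0 (/8)


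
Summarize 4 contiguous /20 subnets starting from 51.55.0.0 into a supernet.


Original prefix: /20
Number of subnets: 4 = 2^2
New prefix = 20 - 2 = 18
Supernet: 51.55.0.0/18


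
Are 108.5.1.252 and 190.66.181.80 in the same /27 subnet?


Mask: 255.255.255.224
108.5.1.252 AND mask = 108.5.1.224
190.66.181.80 AND mask = 190.66.181.64
No, different subnets (108.5.1.224 vs 190.66.181.64)


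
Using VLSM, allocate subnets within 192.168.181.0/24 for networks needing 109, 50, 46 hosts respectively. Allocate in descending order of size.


109 hosts -> /25 (126 usable): 192.168.181.0/25
50 hosts -> /26 (62 usable): 192.168.181.128/26
46 hosts -> /26 (62 usable): 192.168.181.192/26
Allocation: 192.168.181.0/25 (109 hosts, 126 usable); 192.168.181.128/26 (50 hosts, 62 usable); 192.168.181.192/26 (46 hosts, 62 usable)


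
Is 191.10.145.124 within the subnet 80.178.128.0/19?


Subnet network: 80.178.128.0
Test IP AND mask: 191.10.128.0
No, 191.10.145.124 is not in 80.178.128.0/19


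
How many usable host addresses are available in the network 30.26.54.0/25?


Host bits = 32 - 25 = 7
Total addresses = 2^7 = 128
Usable = total - 2 (network and broadcast)
Usable hosts: 126


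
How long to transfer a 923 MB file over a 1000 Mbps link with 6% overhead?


Effective throughput = 1000 * (1 - 6/100) = 940 Mbps
File size in Mb = 923 * 8 = 7384 Mb
Time = 7384 / 940
Time = 7.8553 seconds


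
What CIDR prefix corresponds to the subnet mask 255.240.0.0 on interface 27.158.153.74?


Binary: 11111111.11110000.00000000.00000000
Count leading 1s
Prefix: /12


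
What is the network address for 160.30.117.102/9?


IP:   10100000.00011110.01110101.01100110
Mask: 11111111.10000000.00000000.00000000
AND operation:
Net:  10100000.00000000.00000000.00000000
Network: 160.0.0.0/9


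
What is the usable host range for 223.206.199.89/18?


Network: 223.206.192.0
Broadcast: 223.206.255.255
First usable = network + 1
Last usable = broadcast - 1
Range: 223.206.192.1 to 223.206.255.254


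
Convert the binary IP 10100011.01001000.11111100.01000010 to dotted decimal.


10100011 = 163
01001000 = 72
11111100 = 252
01000010 = 66
IP: 163.72.252.66


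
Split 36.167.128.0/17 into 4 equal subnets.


New prefix = 17 + 2 = 19
Each subnet has 8192 addresses
  36.167.128.0/19
  36.167.160.0/19
  36.167.192.0/19
  36.167.224.0/19
Subnets: 36.167.128.0/19, 36.167.160.0/19, 36.167.192.0/19, 36.167.224.0/19


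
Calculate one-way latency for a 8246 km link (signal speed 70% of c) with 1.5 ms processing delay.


Speed = 0.7 * 3e5 km/s = 210000 km/s
Propagation delay = 8246 / 210000 = 0.0393 s = 39.2667 ms
Processing delay = 1.5 ms
Total one-way latency = 40.7667 ms


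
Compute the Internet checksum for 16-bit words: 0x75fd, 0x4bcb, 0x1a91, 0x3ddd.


Sum all words (with carry folding):
+ 0x75fd = 0x75fd
+ 0x4bcb = 0xc1c8
+ 0x1a91 = 0xdc59
+ 0x3ddd = 0x1a37
One's complement: ~0x1a37
Checksum = 0xe5c8


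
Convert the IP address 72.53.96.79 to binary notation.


72 = 01001000
53 = 00110101
96 = 01100000
79 = 01001111
Binary: 01001000.00110101.01100000.01001111


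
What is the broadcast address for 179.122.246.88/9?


Network: 179.0.0.0/9
Host bits = 23
Set all host bits to 1:
Broadcast: 179.127.255.255


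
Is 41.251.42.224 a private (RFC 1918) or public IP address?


RFC 1918 private ranges:
  10.0.0.0/8 (10.0.0.0 - 10.255.255.255)
  172.16.0.0/12 (172.16.0.0 - 172.31.255.255)
  192.168.0.0/16 (192.168.0.0 - 192.168.255.255)
Public (not in any RFC 1918 range)


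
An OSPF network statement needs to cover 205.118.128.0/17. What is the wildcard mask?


Subnet mask: 255.255.128.0
Wildcard = 255.255.255.255 - subnet mask
255 - 255 = 0
255 - 255 = 0
255 - 128 = 127
255 - 0 = 255
Wildcard: 0.0.127.255


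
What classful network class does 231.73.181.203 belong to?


First octet: 231
Binary: 11100111
1110xxxx -> Class D (224-239)
Class D (multicast), default mask N/A


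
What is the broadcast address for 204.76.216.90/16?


Network: 204.76.0.0/16
Host bits = 16
Set all host bits to 1:
Broadcast: 204.76.255.255


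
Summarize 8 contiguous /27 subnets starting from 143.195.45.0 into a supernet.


Original prefix: /27
Number of subnets: 8 = 2^3
New prefix = 27 - 3 = 24
Supernet: 143.195.45.0/24


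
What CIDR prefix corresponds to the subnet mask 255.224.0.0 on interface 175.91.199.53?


Binary: 11111111.11100000.00000000.00000000
Count leading 1s
Prefix: /11


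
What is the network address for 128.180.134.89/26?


IP:   10000000.10110100.10000110.01011001
Mask: 11111111.11111111.11111111.11000000
AND operation:
Net:  10000000.10110100.10000110.01000000
Network: 128.180.134.64/26


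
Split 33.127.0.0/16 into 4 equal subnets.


New prefix = 16 + 2 = 18
Each subnet has 16384 addresses
  33.127.0.0/18
  33.127.64.0/18
  33.127.128.0/18
  33.127.192.0/18
Subnets: 33.127.0.0/18, 33.127.64.0/18, 33.127.128.0/18, 33.127.192.0/18


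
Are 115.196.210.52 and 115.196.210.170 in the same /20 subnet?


Mask: 255.255.240.0
115.196.210.52 AND mask = 115.196.208.0
115.196.210.170 AND mask = 115.196.208.0
Yes, same subnet (115.196.208.0)


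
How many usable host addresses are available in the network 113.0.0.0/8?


Host bits = 32 - 8 = 24
Total addresses = 2^24 = 16777216
Usable = total - 2 (network and broadcast)
Usable hosts: 16777214


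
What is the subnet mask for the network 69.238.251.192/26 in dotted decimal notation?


/26 means 26 network bits, 6 host bits
Binary: 11111111111111111111111111000000
Mask: 255.255.255.192


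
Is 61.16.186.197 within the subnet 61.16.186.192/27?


Subnet network: 61.16.186.192
Test IP AND mask: 61.16.186.192
Yes, 61.16.186.197 is in 61.16.186.192/27


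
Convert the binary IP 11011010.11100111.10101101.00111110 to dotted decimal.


11011010 = 218
11100111 = 231
10101101 = 173
00111110 = 62
IP: 218.231.173.62


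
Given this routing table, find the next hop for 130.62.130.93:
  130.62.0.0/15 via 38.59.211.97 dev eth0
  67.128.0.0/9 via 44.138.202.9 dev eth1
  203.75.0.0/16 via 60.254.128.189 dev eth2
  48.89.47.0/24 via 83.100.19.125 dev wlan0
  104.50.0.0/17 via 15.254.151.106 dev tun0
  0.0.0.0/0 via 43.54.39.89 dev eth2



Longest prefix match for 130.62.130.93:
  /15 130.62.0.0: MATCH
  /9 67.128.0.0: no
  /16 203.75.0.0: no
  /24 48.89.47.0: no
  /17 104.50.0.0: no
  /0 0.0.0.0: MATCH
Selected: next-hop 38.59.211.97 via eth0 (matched /15)


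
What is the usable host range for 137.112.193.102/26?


Network: 137.112.193.64
Broadcast: 137.112.193.127
First usable = network + 1
Last usable = broadcast - 1
Range: 137.112.193.65 to 137.112.193.126


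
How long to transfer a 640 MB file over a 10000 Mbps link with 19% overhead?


Effective throughput = 10000 * (1 - 19/100) = 8100.0 Mbps
File size in Mb = 640 * 8 = 5120 Mb
Time = 5120 / 8100.0
Time = 0.6321 seconds


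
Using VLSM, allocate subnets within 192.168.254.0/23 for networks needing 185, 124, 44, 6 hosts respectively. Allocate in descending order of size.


185 hosts -> /24 (254 usable): 192.168.254.0/24
124 hosts -> /25 (126 usable): 192.168.255.0/25
44 hosts -> /26 (62 usable): 192.168.255.128/26
6 hosts -> /29 (6 usable): 192.168.255.192/29
Allocation: 192.168.254.0/24 (185 hosts, 254 usable); 192.168.255.0/25 (124 hosts, 126 usable); 192.168.255.128/26 (44 hosts, 62 usable); 192.168.255.192/29 (6 hosts, 6 usable)


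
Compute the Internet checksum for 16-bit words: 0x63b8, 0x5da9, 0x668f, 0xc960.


Sum all words (with carry folding):
+ 0x63b8 = 0x63b8
+ 0x5da9 = 0xc161
+ 0x668f = 0x27f1
+ 0xc960 = 0xf151
One's complement: ~0xf151
Checksum = 0x0eae


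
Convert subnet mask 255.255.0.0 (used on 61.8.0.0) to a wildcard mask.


Subnet mask: 255.255.0.0
Wildcard = 255.255.255.255 - subnet mask
255 - 255 = 0
255 - 255 = 0
255 - 0 = 255
255 - 0 = 255
Wildcard: 0.0.255.255


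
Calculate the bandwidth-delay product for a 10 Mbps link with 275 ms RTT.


BDP = bandwidth * RTT
= 10 Mbps * 275 ms
= 10 * 1e6 * 275 / 1000 bits
= 2750000 bits
= 343750 bytes
= 335.6934 KB
BDP = 2750000 bits (343750 bytes)


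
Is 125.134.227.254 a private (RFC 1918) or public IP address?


RFC 1918 private ranges:
  10.0.0.0/8 (10.0.0.0 - 10.255.255.255)
  172.16.0.0/12 (172.16.0.0 - 172.31.255.255)
  192.168.0.0/16 (192.168.0.0 - 192.168.255.255)
Public (not in any RFC 1918 range)


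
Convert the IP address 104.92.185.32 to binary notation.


104 = 01101000
92 = 01011100
185 = 10111001
32 = 00100000
Binary: 01101000.01011100.10111001.00100000


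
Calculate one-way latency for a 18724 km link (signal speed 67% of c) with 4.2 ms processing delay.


Speed = 0.67 * 3e5 km/s = 201000 km/s
Propagation delay = 18724 / 201000 = 0.0932 s = 93.1542 ms
Processing delay = 4.2 ms
Total one-way latency = 97.3542 ms


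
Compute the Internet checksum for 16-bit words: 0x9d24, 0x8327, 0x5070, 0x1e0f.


Sum all words (with carry folding):
+ 0x9d24 = 0x9d24
+ 0x8327 = 0x204c
+ 0x5070 = 0x70bc
+ 0x1e0f = 0x8ecb
One's complement: ~0x8ecb
Checksum = 0x7134


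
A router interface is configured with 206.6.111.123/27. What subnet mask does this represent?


/27 means 27 network bits, 5 host bits
Binary: 11111111111111111111111111100000
Mask: 255.255.255.224


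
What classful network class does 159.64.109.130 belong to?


First octet: 159
Binary: 10011111
10xxxxxx -> Class B (128-191)
Class B, default mask 255.255.0.0 (/16)


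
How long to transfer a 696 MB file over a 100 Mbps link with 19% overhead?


Effective throughput = 100 * (1 - 19/100) = 81 Mbps
File size in Mb = 696 * 8 = 5568 Mb
Time = 5568 / 81
Time = 68.7407 seconds


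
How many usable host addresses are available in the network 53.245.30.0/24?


Host bits = 32 - 24 = 8
Total addresses = 2^8 = 256
Usable = total - 2 (network and broadcast)
Usable hosts: 254


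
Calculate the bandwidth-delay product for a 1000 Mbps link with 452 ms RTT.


BDP = bandwidth * RTT
= 1000 Mbps * 452 ms
= 1000 * 1e6 * 452 / 1000 bits
= 452000000 bits
= 56500000 bytes
= 55175.7812 KB
BDP = 452000000 bits (56500000 bytes)


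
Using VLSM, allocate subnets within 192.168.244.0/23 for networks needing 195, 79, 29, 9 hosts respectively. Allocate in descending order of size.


195 hosts -> /24 (254 usable): 192.168.244.0/24
79 hosts -> /25 (126 usable): 192.168.245.0/25
29 hosts -> /27 (30 usable): 192.168.245.128/27
9 hosts -> /28 (14 usable): 192.168.245.160/28
Allocation: 192.168.244.0/24 (195 hosts, 254 usable); 192.168.245.0/25 (79 hosts, 126 usable); 192.168.245.128/27 (29 hosts, 30 usable); 192.168.245.160/28 (9 hosts, 14 usable)


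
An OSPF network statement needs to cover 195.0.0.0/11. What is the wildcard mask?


Subnet mask: 255.224.0.0
Wildcard = 255.255.255.255 - subnet mask
255 - 255 = 0
255 - 224 = 31
255 - 0 = 255
255 - 0 = 255
Wildcard: 0.31.255.255


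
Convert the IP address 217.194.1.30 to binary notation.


217 = 11011001
194 = 11000010
1 = 00000001
30 = 00011110
Binary: 11011001.11000010.00000001.00011110


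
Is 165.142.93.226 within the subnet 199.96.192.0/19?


Subnet network: 199.96.192.0
Test IP AND mask: 165.142.64.0
No, 165.142.93.226 is not in 199.96.192.0/19


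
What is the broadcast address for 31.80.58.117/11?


Network: 31.64.0.0/11
Host bits = 21
Set all host bits to 1:
Broadcast: 31.95.255.255


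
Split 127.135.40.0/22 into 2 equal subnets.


New prefix = 22 + 1 = 23
Each subnet has 512 addresses
  127.135.40.0/23
  127.135.42.0/23
Subnets: 127.135.40.0/23, 127.135.42.0/23


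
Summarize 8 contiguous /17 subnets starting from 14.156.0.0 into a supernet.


Original prefix: /17
Number of subnets: 8 = 2^3
New prefix = 17 - 3 = 14
Supernet: 14.156.0.0/14


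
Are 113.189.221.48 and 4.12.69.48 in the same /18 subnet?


Mask: 255.255.192.0
113.189.221.48 AND mask = 113.189.192.0
4.12.69.48 AND mask = 4.12.64.0
No, different subnets (113.189.192.0 vs 4.12.64.0)


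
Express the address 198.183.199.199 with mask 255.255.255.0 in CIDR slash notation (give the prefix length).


Binary: 11111111.11111111.11111111.00000000
Count leading 1s
Prefix: /24


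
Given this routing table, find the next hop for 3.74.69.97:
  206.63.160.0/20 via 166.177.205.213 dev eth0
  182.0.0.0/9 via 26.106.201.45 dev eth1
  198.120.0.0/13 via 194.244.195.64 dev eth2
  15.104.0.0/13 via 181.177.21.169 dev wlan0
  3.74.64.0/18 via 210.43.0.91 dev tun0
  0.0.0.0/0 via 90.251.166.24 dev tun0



Longest prefix match for 3.74.69.97:
  /20 206.63.160.0: no
  /9 182.0.0.0: no
  /13 198.120.0.0: no
  /13 15.104.0.0: no
  /18 3.74.64.0: MATCH
  /0 0.0.0.0: MATCH
Selected: next-hop 210.43.0.91 via tun0 (matched /18)


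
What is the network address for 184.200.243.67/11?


IP:   10111000.11001000.11110011.01000011
Mask: 11111111.11100000.00000000.00000000
AND operation:
Net:  10111000.11000000.00000000.00000000
Network: 184.192.0.0/11


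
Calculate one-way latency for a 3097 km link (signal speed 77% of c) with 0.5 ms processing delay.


Speed = 0.77 * 3e5 km/s = 231000 km/s
Propagation delay = 3097 / 231000 = 0.0134 s = 13.4069 ms
Processing delay = 0.5 ms
Total one-way latency = 13.9069 ms


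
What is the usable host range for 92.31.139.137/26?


Network: 92.31.139.128
Broadcast: 92.31.139.191
First usable = network + 1
Last usable = broadcast - 1
Range: 92.31.139.129 to 92.31.139.190


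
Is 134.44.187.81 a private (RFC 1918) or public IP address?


RFC 1918 private ranges:
  10.0.0.0/8 (10.0.0.0 - 10.255.255.255)
  172.16.0.0/12 (172.16.0.0 - 172.31.255.255)
  192.168.0.0/16 (192.168.0.0 - 192.168.255.255)
Public (not in any RFC 1918 range)


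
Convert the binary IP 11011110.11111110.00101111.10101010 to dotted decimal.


11011110 = 222
11111110 = 254
00101111 = 47
10101010 = 170
IP: 222.254.47.170


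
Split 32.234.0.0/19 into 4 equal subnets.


New prefix = 19 + 2 = 21
Each subnet has 2048 addresses
  32.234.0.0/21
  32.234.8.0/21
  32.234.16.0/21
  32.234.24.0/21
Subnets: 32.234.0.0/21, 32.234.8.0/21, 32.234.16.0/21, 32.234.24.0/21


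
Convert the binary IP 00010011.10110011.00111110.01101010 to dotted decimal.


00010011 = 19
10110011 = 179
00111110 = 62
01101010 = 106
IP: 19.179.62.106


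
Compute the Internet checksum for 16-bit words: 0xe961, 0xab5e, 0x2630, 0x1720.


Sum all words (with carry folding):
+ 0xe961 = 0xe961
+ 0xab5e = 0x94c0
+ 0x2630 = 0xbaf0
+ 0x1720 = 0xd210
One's complement: ~0xd210
Checksum = 0x2def


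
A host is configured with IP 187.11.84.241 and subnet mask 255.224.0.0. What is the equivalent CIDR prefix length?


Binary: 11111111.11100000.00000000.00000000
Count leading 1s
Prefix: /11


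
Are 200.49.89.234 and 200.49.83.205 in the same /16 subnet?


Mask: 255.255.0.0
200.49.89.234 AND mask = 200.49.0.0
200.49.83.205 AND mask = 200.49.0.0
Yes, same subnet (200.49.0.0)


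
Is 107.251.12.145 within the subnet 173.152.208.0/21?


Subnet network: 173.152.208.0
Test IP AND mask: 107.251.8.0
No, 107.251.12.145 is not in 173.152.208.0/21


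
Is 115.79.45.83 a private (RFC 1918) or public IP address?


RFC 1918 private ranges:
  10.0.0.0/8 (10.0.0.0 - 10.255.255.255)
  172.16.0.0/12 (172.16.0.0 - 172.31.255.255)
  192.168.0.0/16 (192.168.0.0 - 192.168.255.255)
Public (not in any RFC 1918 range)


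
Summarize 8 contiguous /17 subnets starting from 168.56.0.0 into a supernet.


Original prefix: /17
Number of subnets: 8 = 2^3
New prefix = 17 - 3 = 14
Supernet: 168.56.0.0/14


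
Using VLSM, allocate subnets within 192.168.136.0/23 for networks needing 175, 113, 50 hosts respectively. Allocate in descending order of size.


175 hosts -> /24 (254 usable): 192.168.136.0/24
113 hosts -> /25 (126 usable): 192.168.137.0/25
50 hosts -> /26 (62 usable): 192.168.137.128/26
Allocation: 192.168.136.0/24 (175 hosts, 254 usable); 192.168.137.0/25 (113 hosts, 126 usable); 192.168.137.128/26 (50 hosts, 62 usable)


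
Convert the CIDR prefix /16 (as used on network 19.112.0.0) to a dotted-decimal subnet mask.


/16 means 16 network bits, 16 host bits
Binary: 11111111111111110000000000000000
Mask: 255.255.0.0


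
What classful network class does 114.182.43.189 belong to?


First octet: 114
Binary: 01110010
0xxxxxxx -> Class A (1-126)
Class A, default mask 255.0.0.0 (/8)


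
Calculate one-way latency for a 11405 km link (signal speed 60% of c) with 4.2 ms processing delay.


Speed = 0.6 * 3e5 km/s = 180000 km/s
Propagation delay = 11405 / 180000 = 0.0634 s = 63.3611 ms
Processing delay = 4.2 ms
Total one-way latency = 67.5611 ms


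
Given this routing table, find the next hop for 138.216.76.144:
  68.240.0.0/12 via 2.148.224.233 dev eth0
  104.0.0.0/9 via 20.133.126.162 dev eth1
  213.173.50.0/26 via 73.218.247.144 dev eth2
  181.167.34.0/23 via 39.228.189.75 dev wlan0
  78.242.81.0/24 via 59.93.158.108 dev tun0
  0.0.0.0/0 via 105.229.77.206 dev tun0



Longest prefix match for 138.216.76.144:
  /12 68.240.0.0: no
  /9 104.0.0.0: no
  /26 213.173.50.0: no
  /23 181.167.34.0: no
  /24 78.242.81.0: no
  /0 0.0.0.0: MATCH
Selected: next-hop 105.229.77.206 via tun0 (matched /0)


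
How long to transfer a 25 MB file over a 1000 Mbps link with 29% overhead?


Effective throughput = 1000 * (1 - 29/100) = 710 Mbps
File size in Mb = 25 * 8 = 200 Mb
Time = 200 / 710
Time = 0.2817 seconds


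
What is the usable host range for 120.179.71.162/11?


Network: 120.160.0.0
Broadcast: 120.191.255.255
First usable = network + 1
Last usable = broadcast - 1
Range: 120.160.0.1 to 120.191.255.254


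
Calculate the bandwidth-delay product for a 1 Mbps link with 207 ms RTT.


BDP = bandwidth * RTT
= 1 Mbps * 207 ms
= 1 * 1e6 * 207 / 1000 bits
= 207000 bits
= 25875 bytes
= 25.2686 KB
BDP = 207000 bits (25875 bytes)


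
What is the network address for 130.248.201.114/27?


IP:   10000010.11111000.11001001.01110010
Mask: 11111111.11111111.11111111.11100000
AND operation:
Net:  10000010.11111000.11001001.01100000
Network: 130.248.201.96/27


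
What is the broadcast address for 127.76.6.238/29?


Network: 127.76.6.232/29
Host bits = 3
Set all host bits to 1:
Broadcast: 127.76.6.239


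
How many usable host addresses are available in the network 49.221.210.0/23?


Host bits = 32 - 23 = 9
Total addresses = 2^9 = 512
Usable = total - 2 (network and broadcast)
Usable hosts: 510
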